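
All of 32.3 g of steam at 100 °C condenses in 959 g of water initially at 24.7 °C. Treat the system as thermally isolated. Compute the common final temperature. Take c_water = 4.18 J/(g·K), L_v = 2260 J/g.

Taking heat into each body as positive, Σ m c ΔT = 0:
latent heat released on condensation: 32.3·2260 = 72998; condensate cools 100→T: 32.3·4.18·(T − 100) = 135.01(T − 100); water warms: 959·4.18·(T − 24.7) = 4008.6(T − 24.7)
4143.6 T = 72998 + 13501 + 99013 = 185512
T ≈ 44.77 °C (< 100 °C, so full condensation is consistent).

T_f ≈ 44.8 °C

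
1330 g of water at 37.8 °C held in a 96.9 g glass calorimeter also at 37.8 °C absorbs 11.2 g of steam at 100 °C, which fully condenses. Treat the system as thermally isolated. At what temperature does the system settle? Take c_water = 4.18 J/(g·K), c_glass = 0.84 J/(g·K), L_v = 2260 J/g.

T_f ≈ 42.8 °C

Conservation of energy gives ΣQ = 0:
condense steam: −11.2·2260 = −25312
  condensed water 100 °C→T: 46.82(T − 100)
  water warms: 1330·4.18·(T − 37.8) = 5559.4(T − 37.8)
  glass cup: 96.9·0.84·(T − 37.8) = 81.4(T − 37.8)
5687.6 T = 25312 + 4681.6 + 213222 = 243216
T ≈ 42.76 °C (< 100 °C, so full condensation is consistent).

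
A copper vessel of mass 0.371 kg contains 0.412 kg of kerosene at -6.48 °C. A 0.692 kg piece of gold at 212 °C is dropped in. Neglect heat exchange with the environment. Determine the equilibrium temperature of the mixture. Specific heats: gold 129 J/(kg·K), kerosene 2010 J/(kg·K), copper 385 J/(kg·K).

Conservation of energy gives ΣQ = 0:
0.692·129·(T − 212) + 0.412·2010·(T − (-6.48)) + 0.371·385·(T − (-6.48)) = 0
89.27(T − 212) + 828.12(T − (-6.48)) + 142.84(T − (-6.48)) = 0
(89.27 + 828.12 + 142.84) T = 89.27·212 + 828.12·(-6.48) + 142.84·(-6.48)
T = 12633/1060.2 ≈ 11.92 °C

T_f ≈ 11.9 °C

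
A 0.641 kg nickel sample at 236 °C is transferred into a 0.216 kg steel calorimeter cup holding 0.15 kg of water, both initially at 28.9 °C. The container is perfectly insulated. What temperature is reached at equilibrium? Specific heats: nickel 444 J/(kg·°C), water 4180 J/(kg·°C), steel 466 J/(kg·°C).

Conservation of energy gives ΣQ = 0:
0.641×444×(T − 236) + 0.15×4180×(T − 28.9) + 0.216×466×(T − 28.9) = 0
(284.6 + 627 + 100.66) T = 284.6×236 + 627×28.9 + 100.66×28.9
T ≈ 87.13 °C

T_f ≈ 87.1 °C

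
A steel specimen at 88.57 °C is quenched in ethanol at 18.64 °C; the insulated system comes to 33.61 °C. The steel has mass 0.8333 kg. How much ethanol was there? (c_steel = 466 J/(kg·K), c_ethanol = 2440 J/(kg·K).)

Heat lost by the steel = heat gained by the ethanol:
0.8333·466·(88.57 − 33.61) = m·2440·(33.61 − 18.64)
36527 m = 21342  ⇒  m ≈ 0.5843 kg

m ≈ 0.584 kg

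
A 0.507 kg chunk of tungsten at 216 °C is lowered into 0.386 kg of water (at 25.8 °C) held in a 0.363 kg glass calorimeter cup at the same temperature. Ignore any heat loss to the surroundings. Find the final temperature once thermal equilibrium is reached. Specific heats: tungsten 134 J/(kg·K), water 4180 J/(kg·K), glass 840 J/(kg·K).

T_f ≈ 32.3 °C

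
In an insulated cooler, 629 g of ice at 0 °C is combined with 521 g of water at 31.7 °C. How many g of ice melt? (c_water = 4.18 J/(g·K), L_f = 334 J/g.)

m_melted ≈ 207 g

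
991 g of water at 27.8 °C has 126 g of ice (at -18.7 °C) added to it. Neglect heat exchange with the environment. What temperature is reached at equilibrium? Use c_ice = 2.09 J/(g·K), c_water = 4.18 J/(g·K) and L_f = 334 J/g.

T_f ≈ 14.6 °C

Energy conservation, ΣQ = 0:
ice -18.7→0 °C: 126·2.09·18.7 = 4924.5
  fusion: m_ice L_f = 126·334 = 42084
  meltwater 0→T: 126·4.18·T = 526.68 T
  water cools: 991·4.18·(T − 27.8) = 4142.4(T − 27.8)
4669.1 T = 115158 − 47008 = 68150
T ≈ 14.60 °C (positive, so assuming full melt was valid).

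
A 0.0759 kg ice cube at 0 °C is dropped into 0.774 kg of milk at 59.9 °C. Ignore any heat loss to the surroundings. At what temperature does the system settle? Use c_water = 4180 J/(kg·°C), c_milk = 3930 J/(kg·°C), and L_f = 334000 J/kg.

T_f ≈ 46.7 °C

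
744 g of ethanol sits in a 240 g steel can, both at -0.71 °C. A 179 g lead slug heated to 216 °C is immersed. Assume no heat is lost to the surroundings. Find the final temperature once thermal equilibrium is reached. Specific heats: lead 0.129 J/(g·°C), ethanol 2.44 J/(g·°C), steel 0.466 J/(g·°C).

T_f ≈ 1.9 °C

Setting the total heat transfer to zero:
179*0.129*(T − 216) + 744*2.44*(T − (-0.71)) + 240*0.466*(T − (-0.71)) = 0
23.09(T − 216) + 1815.4(T − (-0.71)) + 111.84(T − (-0.71)) = 0
1950.3 T = 3619.3
T = 3619.3 / 1950.3 = 1.86 °C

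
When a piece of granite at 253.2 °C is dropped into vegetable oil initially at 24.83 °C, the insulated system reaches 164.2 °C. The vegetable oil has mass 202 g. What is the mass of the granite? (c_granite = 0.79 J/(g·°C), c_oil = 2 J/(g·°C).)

m ≈ 801 g

Heat lost by the granite = heat gained by the oil:
m·0.79·(253.2 − 164.2) = 202·2·(164.2 − 24.83)
70.31 m = 56305  ⇒  m ≈ 800.8 g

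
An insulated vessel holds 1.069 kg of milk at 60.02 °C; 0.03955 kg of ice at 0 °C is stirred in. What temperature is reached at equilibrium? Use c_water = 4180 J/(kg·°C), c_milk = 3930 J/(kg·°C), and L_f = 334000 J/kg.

Sum of m c ΔT and latent-heat terms is zero:
fusion: m_ice L_f = 0.03955×334000 = 13210
  warm the meltwater: 165.32 T
  milk: 4201.2(T − 60.02)
4366.5 T = 252154 − 13210 = 238945
T ≈ 54.72 °C. Since T > 0 °C, the all-ice-melts assumption holds.

T_f ≈ 54.7 °C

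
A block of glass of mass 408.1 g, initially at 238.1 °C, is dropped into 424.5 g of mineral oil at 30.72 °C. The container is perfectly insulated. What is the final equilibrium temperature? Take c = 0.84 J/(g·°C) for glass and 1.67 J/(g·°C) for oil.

|Q_glass| = |Q_oil|:
408.1·0.84·(238.1 − T) = 424.5·1.67·(T − 30.72)
342.8(238.1 − T) = 708.91(T − 30.72)
1051.7 T = 103400  ⇒  T ≈ 98.31 °C

T_f ≈ 98.3 °C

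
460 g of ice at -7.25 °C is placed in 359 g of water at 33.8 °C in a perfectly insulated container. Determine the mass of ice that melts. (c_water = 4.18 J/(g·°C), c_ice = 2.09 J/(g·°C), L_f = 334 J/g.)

m_melted ≈ 131 g

Water can give up m c ΔT = 359×4.18×33.8 = 50721 J before reaching 0 °C.
Warming the ice to 0 °C takes 460×2.09×7.25 = 6970.1 J, leaving 43751 J for melting.
To melt every bit of ice: 460×334 = 153640 J.
That's not enough to melt it all — equilibrium is at 0 °C with ice remaining.
Mass melted = 43751/334 ≈ 131 g.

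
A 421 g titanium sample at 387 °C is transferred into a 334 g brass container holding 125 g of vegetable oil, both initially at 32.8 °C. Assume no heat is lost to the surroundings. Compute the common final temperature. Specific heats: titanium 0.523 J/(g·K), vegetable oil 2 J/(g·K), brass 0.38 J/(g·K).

With ΣQ=0 the equilibrium temperature is the m·c-weighted mean:
T_f = (220.18·387 + 250·32.8 + 126.92·32.8) / (220.18 + 250 + 126.92)
    = 97574 / 597.1 ≈ 163.41 °C

T_f ≈ 163.4 °C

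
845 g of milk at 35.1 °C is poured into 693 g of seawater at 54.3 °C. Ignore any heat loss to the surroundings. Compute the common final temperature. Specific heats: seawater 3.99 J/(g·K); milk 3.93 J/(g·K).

T_f ≈ 43.8 °C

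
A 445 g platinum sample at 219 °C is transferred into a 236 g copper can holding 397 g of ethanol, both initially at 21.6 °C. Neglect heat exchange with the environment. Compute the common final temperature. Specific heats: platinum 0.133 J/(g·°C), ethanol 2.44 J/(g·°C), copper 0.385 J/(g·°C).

T_f ≈ 32.0 °C

T_f is the heat-capacity-weighted average of the initial temperatures:
T_f = (59.19×219 + 968.68×21.6 + 90.86×21.6) / (59.19 + 968.68 + 90.86)
    = 35848 / 1118.7 ≈ 32.04 °C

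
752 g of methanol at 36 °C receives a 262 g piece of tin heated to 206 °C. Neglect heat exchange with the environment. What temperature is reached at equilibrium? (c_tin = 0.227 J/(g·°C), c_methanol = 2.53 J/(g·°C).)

Energy conservation, ΣQ = 0:
262*0.227*(T − 206) + 752*2.53*(T − 36) = 0
1962 T = 80744
T ≈ 41.15 °C

T_f ≈ 41.2 °C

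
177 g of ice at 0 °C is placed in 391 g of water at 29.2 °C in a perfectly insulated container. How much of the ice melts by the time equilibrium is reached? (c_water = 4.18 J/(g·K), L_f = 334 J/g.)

m_melted ≈ 143 g

Water can give up m c ΔT = 391×4.18×29.2 = 47724 J before reaching 0 °C.
Melting all 177 g of ice would need 177×334 = 59118 J.
Since 47724 < 59118 J, not all the ice melts; equilibrium is at 0 °C.
Mass melted = 47724/334 ≈ 142.9 g.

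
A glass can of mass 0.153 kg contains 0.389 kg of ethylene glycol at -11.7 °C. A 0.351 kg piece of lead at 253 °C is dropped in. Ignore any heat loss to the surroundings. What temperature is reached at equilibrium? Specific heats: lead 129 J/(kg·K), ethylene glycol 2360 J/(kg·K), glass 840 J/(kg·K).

T_f ≈ -0.7 °C

Heat gained plus heat lost sum to zero:
0.351*129*(T − 253) + 0.389*2360*(T − (-11.7)) + 0.153*840*(T − (-11.7)) = 0
45.28(T − 253) + 918.04(T − (-11.7)) + 128.52(T − (-11.7)) = 0
1091.8 T = -789.17
T = -789.17/1091.8 ≈ -0.72 °C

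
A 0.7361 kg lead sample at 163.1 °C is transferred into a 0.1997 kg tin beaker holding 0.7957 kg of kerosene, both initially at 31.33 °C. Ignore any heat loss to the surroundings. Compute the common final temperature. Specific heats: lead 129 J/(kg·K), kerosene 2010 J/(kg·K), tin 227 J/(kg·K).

T_f ≈ 38.5 °C

Net heat exchanged in the isolated system is zero:
0.7361*129*(T − 163.1) + 0.7957*2010*(T − 31.33) + 0.1997*227*(T − 31.33) = 0
94.96(T − 163.1) + 1599.4(T − 31.33) + 45.33(T − 31.33) = 0
1739.6 T = 67016
T ≈ 38.52 °C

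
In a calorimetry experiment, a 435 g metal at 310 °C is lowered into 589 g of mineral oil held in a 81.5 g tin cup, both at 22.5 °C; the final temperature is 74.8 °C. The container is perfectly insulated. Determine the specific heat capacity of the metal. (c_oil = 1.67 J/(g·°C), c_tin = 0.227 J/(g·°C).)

Heat gained plus heat lost sum to zero:
435×c×(74.8 − 310) + 589×1.67×(74.8 − 22.5) + 81.5×0.227×(74.8 − 22.5) = 0
-102312 c = -52411
c = -52411/-102312 ≈ 0.5123 J/(g·°C)

c ≈ 0.512 J/(g·°C)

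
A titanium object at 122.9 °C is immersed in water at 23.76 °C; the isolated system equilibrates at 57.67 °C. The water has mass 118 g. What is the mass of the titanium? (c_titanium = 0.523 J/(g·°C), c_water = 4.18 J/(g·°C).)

m ≈ 490 g

Heat lost by the titanium = heat gained by the water:
m·0.523·(122.9 − 57.67) = 118·4.18·(57.67 − 23.76)
34.12 m = 16726  ⇒  m ≈ 490.3 g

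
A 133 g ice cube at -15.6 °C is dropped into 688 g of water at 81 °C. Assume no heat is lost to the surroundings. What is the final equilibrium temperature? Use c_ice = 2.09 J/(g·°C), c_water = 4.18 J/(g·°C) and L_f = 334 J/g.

T_f ≈ 53.7 °C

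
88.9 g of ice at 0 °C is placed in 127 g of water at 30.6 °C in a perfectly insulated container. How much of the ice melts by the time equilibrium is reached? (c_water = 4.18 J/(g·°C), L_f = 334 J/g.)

Water can give up m c ΔT = 127·4.18·30.6 = 16244 J before reaching 0 °C.
Melting all 88.9 g of ice would need 88.9·334 = 29693 J.
Since 16244 < 29693 J, not all the ice melts; equilibrium is at 0 °C.
m_melt = 16244 / L_f = 48.64 g.

m_melted ≈ 48.6 g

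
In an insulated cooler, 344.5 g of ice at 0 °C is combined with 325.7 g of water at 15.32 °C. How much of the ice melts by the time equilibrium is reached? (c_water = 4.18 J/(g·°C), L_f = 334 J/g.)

Heat available from the water dropping to 0 °C: 325.7×4.18×15.32 = 20857 J.
Melting all 344.5 g of ice would need 344.5×334 = 115063 J.
That's not enough to melt it all — equilibrium is at 0 °C with ice remaining.
m_melt = 20857 / L_f = 62.45 g.

m_melted ≈ 62.4 g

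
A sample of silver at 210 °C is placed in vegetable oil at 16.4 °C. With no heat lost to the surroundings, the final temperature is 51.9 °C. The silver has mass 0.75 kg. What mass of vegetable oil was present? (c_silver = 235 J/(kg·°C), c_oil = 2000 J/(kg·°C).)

m ≈ 0.392 kg

Let T be the final temperature. ΣQ_i = 0:
0.75×235×(51.9 − 210) + m×2000×(51.9 − 16.4) = 0
71000 m = 27865
m = 27865/71000 ≈ 0.3925 kg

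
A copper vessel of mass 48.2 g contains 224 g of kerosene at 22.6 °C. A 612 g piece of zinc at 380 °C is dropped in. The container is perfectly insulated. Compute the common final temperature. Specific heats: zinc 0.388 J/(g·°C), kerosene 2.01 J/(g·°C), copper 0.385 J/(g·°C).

Taking heat into each body as positive, Σ m c ΔT = 0:
612·0.388·(T − 380) + 224·2.01·(T − 22.6) + 48.2·0.385·(T − 22.6) = 0
706.25 T = 100828
T = 100828/706.25 ≈ 142.76 °C

T_f ≈ 142.8 °C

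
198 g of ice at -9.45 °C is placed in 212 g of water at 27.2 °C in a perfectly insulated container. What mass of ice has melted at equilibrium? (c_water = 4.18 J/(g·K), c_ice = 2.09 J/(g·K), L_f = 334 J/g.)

Heat available from the water dropping to 0 °C: 212×4.18×27.2 = 24104 J.
Warming the ice to 0 °C takes 198×2.09×9.45 = 3910.6 J, leaving 20193 J for melting.
To melt every bit of ice: 198×334 = 66132 J.
That's not enough to melt it all — equilibrium is at 0 °C with ice remaining.
Mass melted = 20193/334 ≈ 60.46 g.

m_melted ≈ 60.5 g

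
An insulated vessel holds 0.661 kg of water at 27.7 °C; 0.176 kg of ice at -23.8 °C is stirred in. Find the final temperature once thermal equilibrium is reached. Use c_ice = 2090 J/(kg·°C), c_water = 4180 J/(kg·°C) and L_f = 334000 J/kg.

T_f ≈ 2.6 °C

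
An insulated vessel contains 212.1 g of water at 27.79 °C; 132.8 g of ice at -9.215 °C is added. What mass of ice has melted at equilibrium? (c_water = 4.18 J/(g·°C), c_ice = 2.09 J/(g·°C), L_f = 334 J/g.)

m_melted ≈ 66.1 g

Water can give up m c ΔT = 212.1×4.18×27.79 = 24638 J before reaching 0 °C.
Of that, 132.8×2.09×9.215 = 2557.6 J goes to bring the ice to 0 °C, leaving 22080 J.
Melting all 132.8 g of ice would need 132.8×334 = 44355 J.
Since 22080 < 44355 J, not all the ice melts; equilibrium is at 0 °C.
Mass melted = 22080/334 ≈ 66.11 g.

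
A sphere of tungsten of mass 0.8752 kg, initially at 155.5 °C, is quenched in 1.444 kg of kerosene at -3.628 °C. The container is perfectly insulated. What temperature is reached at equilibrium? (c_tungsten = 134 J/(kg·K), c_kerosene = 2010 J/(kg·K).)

T_f ≈ 2.6 °C

T_f is the heat-capacity-weighted average of the initial temperatures:
T_f = (117.28·155.5 + 2902.4·(-3.628)) / (117.28 + 2902.4)
    = 7706.5 / 3019.7 ≈ 2.55 °C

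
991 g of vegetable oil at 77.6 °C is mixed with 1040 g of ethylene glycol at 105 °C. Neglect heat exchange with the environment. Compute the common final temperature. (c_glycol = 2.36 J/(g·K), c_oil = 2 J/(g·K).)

T_f ≈ 92.8 °C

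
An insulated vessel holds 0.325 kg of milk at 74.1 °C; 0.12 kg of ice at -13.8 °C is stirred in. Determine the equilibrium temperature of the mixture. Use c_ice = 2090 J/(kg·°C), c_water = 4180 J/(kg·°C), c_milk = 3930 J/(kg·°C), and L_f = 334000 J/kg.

Energy balance with sensible and latent terms:
ice -13.8→0 °C: 0.12·2090·13.8 = 3461; fusion: m_ice L_f = 0.12·334000 = 40080; warm the meltwater: 501.6 T; milk cools: 0.325·3930·(T − 74.1) = 1277.2(T − 74.1)
1778.8 T = 94644 − 43541 = 51103
T ≈ 28.73 °C (positive, so assuming full melt was valid).

T_f ≈ 28.7 °C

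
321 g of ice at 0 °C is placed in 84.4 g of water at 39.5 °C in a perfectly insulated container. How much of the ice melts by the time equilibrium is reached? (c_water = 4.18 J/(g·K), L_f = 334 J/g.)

Heat available from the water dropping to 0 °C: 84.4×4.18×39.5 = 13935 J.
Fully melting the ice requires m_ice L_f = 321×334 = 107214 J.
Since 13935 < 107214 J, not all the ice melts; equilibrium is at 0 °C.
m_melt = 13935 / L_f = 41.72 g.

m_melted ≈ 41.7 g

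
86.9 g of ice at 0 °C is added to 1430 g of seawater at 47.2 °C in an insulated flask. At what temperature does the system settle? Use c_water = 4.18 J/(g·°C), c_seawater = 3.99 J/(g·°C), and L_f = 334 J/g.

T_f ≈ 39.6 °C

Heat gained plus heat lost sum to zero:
melt ice: 86.9·334 = 29025; meltwater 0→T: 86.9·4.18·T = 363.24 T; seawater: 5705.7(T − 47.2)
6068.9 T = 269309 − 29025 = 240284
T ≈ 39.59 °C (positive, so assuming full melt was valid).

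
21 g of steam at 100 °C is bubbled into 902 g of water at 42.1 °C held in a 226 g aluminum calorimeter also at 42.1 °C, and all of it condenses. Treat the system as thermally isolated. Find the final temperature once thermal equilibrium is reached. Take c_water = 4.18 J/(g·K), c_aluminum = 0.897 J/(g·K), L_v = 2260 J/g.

Taking heat into each body as positive, Σ m c ΔT = 0:
latent heat released on condensation: 21·2260 = 47460
  condensate cools 100→T: 21·4.18·(T − 100) = 87.78(T − 100)
  original water: 3770.4(T − 42.1)
  cup: 202.72(T − 42.1)
4060.9 T = 47460 + 8778 + 167267 = 223505
T ≈ 55.04 °C — below 100 °C, confirming all the steam condensed.

T_f ≈ 55.0 °C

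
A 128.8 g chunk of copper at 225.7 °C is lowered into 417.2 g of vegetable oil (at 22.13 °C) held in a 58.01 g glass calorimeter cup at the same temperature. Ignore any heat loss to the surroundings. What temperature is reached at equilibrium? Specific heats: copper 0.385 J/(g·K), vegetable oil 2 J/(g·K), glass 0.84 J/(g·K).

T_f ≈ 33.0 °C

Taking heat into each body as positive, Σ m c ΔT = 0:
128.8×0.385×(T − 225.7) + 417.2×2×(T − 22.13) + 58.01×0.84×(T − 22.13) = 0
49.59(T − 225.7) + 834.4(T − 22.13) + 48.73(T − 22.13) = 0
932.72 T = 30736
T ≈ 32.95 °C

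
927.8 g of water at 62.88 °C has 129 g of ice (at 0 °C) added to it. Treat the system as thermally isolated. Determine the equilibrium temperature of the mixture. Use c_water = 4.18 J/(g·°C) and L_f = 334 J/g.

Energy conservation, ΣQ = 0:
melt ice: 129·334 = 43086
  meltwater 0→T: 129·4.18·T = 539.22 T
  water cools: 927.8·4.18·(T − 62.88) = 3878.2(T − 62.88)
4417.4 T = 243861 − 43086 = 200775
T ≈ 45.45 °C — above 0 °C, consistent with complete melting.

T_f ≈ 45.5 °C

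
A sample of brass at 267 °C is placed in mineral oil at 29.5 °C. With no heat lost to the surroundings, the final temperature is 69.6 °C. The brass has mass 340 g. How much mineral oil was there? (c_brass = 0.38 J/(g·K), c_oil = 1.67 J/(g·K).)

m ≈ 381 g

Net heat exchanged in the isolated system is zero:
340×0.38×(69.6 − 267) + m×1.67×(69.6 − 29.5) = 0
66.97 m = 25504
m = 25504/66.97 ≈ 380.8 g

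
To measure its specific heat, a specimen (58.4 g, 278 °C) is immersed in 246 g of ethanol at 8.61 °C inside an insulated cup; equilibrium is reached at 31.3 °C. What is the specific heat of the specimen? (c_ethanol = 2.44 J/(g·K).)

c ≈ 0.945 J/(g·K)

m_s c (T_s − T_f) = m_ethanol c_ethanol (T_f − T_0):
58.4×c×(278 − 31.3) = 246×2.44×(31.3 − 8.61)
14407 c = 13619  ⇒  c ≈ 0.9453 J/(g·K)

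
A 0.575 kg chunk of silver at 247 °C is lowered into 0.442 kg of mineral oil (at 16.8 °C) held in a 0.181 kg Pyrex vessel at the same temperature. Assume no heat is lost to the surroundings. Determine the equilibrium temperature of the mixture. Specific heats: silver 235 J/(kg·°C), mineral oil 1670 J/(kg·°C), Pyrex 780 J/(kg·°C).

T_f ≈ 47.5 °C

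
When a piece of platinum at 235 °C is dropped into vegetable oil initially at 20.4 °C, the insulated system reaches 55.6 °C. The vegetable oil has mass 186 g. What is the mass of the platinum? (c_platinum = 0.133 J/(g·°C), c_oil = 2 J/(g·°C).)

m ≈ 549 g

Energy conservation, ΣQ = 0:
m×0.133×(55.6 − 235) + 186×2×(55.6 − 20.4) = 0
-23.86 m = -13094
m = -13094/-23.86 ≈ 548.8 g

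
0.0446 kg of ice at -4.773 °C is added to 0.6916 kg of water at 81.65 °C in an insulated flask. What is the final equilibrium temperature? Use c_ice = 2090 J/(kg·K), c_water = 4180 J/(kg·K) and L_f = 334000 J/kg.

T_f ≈ 71.7 °C

Conservation of energy gives ΣQ = 0:
warm ice to 0 °C: 0.0446·2090·(0 − (-4.773)) = 444.91; latent heat to melt: 0.0446·334000 = 14896; warm the meltwater: 186.43 T; water cools: 0.6916·4180·(T − 81.65) = 2890.9(T − 81.65)
3077.3 T = 236041 − 15341 = 220700
T ≈ 71.72 °C (positive, so assuming full melt was valid).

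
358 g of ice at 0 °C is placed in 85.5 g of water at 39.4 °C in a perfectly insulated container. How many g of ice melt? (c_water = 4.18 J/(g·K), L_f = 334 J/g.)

Water can give up m c ΔT = 85.5×4.18×39.4 = 14081 J before reaching 0 °C.
Melting all 358 g of ice would need 358×334 = 119572 J.
Since 14081 < 119572 J, not all the ice melts; equilibrium is at 0 °C.
m_melt = 14081 / L_f = 42.16 g.

m_melted ≈ 42.2 g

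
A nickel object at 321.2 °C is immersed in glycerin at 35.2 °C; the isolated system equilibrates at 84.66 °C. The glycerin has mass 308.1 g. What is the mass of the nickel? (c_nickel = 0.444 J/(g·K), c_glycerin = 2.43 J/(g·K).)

Taking heat into each body as positive, Σ m c ΔT = 0:
m×0.444×(84.66 − 321.2) + 308.1×2.43×(84.66 − 35.2) = 0
-105.02 m = -37030
m = -37030/-105.02 ≈ 352.6 g

m ≈ 353 g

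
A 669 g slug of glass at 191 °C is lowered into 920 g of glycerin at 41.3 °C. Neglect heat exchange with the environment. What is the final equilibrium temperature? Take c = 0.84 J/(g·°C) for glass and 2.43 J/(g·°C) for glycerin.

T_f ≈ 71.4 °C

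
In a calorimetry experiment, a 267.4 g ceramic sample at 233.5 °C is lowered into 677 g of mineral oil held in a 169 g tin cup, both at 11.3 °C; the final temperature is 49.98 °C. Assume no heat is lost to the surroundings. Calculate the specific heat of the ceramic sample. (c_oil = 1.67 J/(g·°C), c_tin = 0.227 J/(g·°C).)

c ≈ 0.921 J/(g·°C)

Setting the total heat transfer to zero:
267.4×c×(49.98 − 233.5) + 677×1.67×(49.98 − 11.3) + 169×0.227×(49.98 − 11.3) = 0
-49073 c = -45215
c = -45215/-49073 ≈ 0.9214 J/(g·°C)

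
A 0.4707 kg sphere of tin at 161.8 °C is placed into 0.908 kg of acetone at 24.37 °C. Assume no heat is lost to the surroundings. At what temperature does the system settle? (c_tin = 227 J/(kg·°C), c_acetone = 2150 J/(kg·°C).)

Let T be the final temperature. ΣQ_i = 0:
0.4707×227×(T − 161.8) + 0.908×2150×(T − 24.37) = 0
(106.85 + 1952.2) T = 106.85×161.8 + 1952.2×24.37
T ≈ 31.50 °C

T_f ≈ 31.5 °C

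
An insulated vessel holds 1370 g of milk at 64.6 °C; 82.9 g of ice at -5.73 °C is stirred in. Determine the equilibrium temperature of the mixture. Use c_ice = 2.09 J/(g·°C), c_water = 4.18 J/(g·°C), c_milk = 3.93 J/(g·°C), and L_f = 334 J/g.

T_f ≈ 55.7 °C

Energy balance with sensible and latent terms:
warm ice to 0 °C: 82.9×2.09×(0 − (-5.73)) = 992.79; melt ice: 82.9×334 = 27689; warm the meltwater: 346.52 T; milk cools: 1370×3.93×(T − 64.6) = 5384.1(T − 64.6)
5730.6 T = 347813 − 28681 = 319131
T ≈ 55.69 °C (positive, so assuming full melt was valid).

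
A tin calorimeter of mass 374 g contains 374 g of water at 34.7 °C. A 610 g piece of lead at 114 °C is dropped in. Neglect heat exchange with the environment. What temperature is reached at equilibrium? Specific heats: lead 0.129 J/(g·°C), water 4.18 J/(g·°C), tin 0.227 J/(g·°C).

T_f ≈ 38.3 °C

T_f = Σ m_i c_i T_i / Σ m_i c_i:
T_f = (78.69×114 + 1563.3×34.7 + 84.9×34.7) / (78.69 + 1563.3 + 84.9)
    = 66164 / 1726.9 ≈ 38.31 °C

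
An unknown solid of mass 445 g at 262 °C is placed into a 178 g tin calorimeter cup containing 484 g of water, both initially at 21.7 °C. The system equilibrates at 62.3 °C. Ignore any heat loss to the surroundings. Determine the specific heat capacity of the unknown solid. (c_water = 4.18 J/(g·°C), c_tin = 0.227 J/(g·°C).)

c ≈ 0.943 J/(g·°C)

Net heat exchanged in the isolated system is zero:
445×c×(62.3 − 262) + 484×4.18×(62.3 − 21.7) + 178×0.227×(62.3 − 21.7) = 0
-88866 c = -83779
c = -83779/-88866 ≈ 0.9428 J/(g·°C)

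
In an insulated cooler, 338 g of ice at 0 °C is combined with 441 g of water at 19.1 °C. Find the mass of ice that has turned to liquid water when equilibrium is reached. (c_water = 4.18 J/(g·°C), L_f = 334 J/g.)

Heat available from the water dropping to 0 °C: 441×4.18×19.1 = 35209 J.
Melting all 338 g of ice would need 338×334 = 112892 J.
35209 J < 112892 J, so only part of the ice melts and the system sits at 0 °C.
Mass melted = 35209/334 ≈ 105.4 g.

m_melted ≈ 105 g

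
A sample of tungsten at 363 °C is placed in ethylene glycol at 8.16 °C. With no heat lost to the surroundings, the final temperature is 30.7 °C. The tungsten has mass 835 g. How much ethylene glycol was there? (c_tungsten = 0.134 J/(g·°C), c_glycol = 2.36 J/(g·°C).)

Energy conservation, ΣQ = 0:
835×0.134×(30.7 − 363) + m×2.36×(30.7 − 8.16) = 0
53.19 m = 37181
m = 37181/53.19 ≈ 699 g

m ≈ 699 g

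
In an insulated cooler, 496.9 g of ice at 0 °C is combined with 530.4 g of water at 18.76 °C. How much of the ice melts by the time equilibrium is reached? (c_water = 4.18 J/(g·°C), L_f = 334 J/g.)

m_melted ≈ 125 g

Heat available from the water dropping to 0 °C: 530.4·4.18·18.76 = 41592 J.
Fully melting the ice requires m_ice L_f = 496.9·334 = 165965 J.
Since 41592 < 165965 J, not all the ice melts; equilibrium is at 0 °C.
Mass melted = 41592/334 ≈ 124.5 g.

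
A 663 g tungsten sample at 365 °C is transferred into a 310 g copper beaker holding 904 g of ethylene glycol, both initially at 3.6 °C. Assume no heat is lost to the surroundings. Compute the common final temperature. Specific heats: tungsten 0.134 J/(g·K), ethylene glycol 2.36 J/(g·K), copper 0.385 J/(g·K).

T_f ≈ 17.3 °C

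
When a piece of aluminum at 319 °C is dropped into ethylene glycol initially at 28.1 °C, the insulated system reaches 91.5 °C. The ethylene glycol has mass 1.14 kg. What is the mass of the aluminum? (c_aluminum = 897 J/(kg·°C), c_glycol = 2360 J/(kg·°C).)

m ≈ 0.836 kg

Setting the total heat transfer to zero:
m×897×(91.5 − 319) + 1.14×2360×(91.5 − 28.1) = 0
-204068 m = -170571
m = -170571/-204068 ≈ 0.8359 kg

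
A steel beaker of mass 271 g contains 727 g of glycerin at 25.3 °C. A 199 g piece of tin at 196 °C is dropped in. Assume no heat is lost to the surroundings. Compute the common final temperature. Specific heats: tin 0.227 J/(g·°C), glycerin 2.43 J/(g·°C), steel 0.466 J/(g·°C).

Taking heat into each body as positive, Σ m c ΔT = 0:
199·0.227·(T − 196) + 727·2.43·(T − 25.3) + 271·0.466·(T − 25.3) = 0
1938.1 T = 56744
T = 56744 / 1938.1 = 29.3 °C

T_f ≈ 29.3 °C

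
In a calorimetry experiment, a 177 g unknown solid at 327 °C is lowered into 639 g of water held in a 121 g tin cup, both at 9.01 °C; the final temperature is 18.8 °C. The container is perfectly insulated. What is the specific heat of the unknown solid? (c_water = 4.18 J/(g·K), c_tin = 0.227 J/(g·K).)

Conservation of energy gives ΣQ = 0:
177·c·(18.8 − 327) + 639·4.18·(18.8 − 9.01) + 121·0.227·(18.8 − 9.01) = 0
-54551 c = -26418
c = -26418/-54551 ≈ 0.4843 J/(g·K)

c ≈ 0.484 J/(g·K)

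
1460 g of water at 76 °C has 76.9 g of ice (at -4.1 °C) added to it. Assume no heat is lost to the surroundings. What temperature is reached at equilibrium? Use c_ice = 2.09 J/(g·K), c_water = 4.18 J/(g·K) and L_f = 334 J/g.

T_f ≈ 68.1 °C

Setting the total heat transfer to zero:
ice -4.1→0 °C: 76.9×2.09×4.1 = 658.96
  fusion: m_ice L_f = 76.9×334 = 25685
  warm the meltwater: 321.44 T
  water: 6102.8(T − 76)
6424.2 T = 463813 − 26344 = 437469
T ≈ 68.10 °C (positive, so assuming full melt was valid).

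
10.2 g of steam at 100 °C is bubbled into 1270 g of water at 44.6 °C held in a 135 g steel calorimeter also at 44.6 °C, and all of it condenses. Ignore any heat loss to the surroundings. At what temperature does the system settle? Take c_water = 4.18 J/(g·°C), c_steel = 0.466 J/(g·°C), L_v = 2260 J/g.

T_f ≈ 49.3 °C

Energy balance with sensible and latent terms:
latent heat released on condensation: 10.2·2260 = 23052; condensate cools 100→T: 10.2·4.18·(T − 100) = 42.64(T − 100); water warms: 1270·4.18·(T − 44.6) = 5308.6(T − 44.6); cup: 62.91(T − 44.6)
5414.1 T = 23052 + 4263.6 + 239569 = 266885
T ≈ 49.29 °C (< 100 °C, so full condensation is consistent).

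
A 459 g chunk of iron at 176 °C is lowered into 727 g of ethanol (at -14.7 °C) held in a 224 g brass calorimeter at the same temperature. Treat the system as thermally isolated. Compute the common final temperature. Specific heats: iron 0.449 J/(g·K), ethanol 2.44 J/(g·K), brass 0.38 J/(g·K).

Net heat exchanged in the isolated system is zero:
459·0.449·(T − 176) + 727·2.44·(T − (-14.7)) + 224·0.38·(T − (-14.7)) = 0
206.09(T − 176) + 1773.9(T − (-14.7)) + 85.12(T − (-14.7)) = 0
(206.09 + 1773.9 + 85.12) T = 206.09·176 + 1773.9·(-14.7) + 85.12·(-14.7)
T = 8944.7 / 2065.1 = 4.33 °C

T_f ≈ 4.3 °C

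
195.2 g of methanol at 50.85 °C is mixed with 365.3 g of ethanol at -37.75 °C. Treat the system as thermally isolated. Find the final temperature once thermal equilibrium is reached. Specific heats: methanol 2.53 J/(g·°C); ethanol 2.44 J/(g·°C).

T_f ≈ -6.2 °C

T_f is the heat-capacity-weighted average of the initial temperatures:
T_f = (493.86·50.85 + 891.33·(-37.75)) / (493.86 + 891.33)
    = -8535.2 / 1385.2 ≈ -6.16 °C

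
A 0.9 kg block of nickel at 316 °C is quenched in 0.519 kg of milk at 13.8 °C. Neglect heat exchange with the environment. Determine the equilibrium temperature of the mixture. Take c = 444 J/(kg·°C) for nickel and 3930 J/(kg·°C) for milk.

T_f ≈ 63.3 °C

Set heat shed by the hot body equal to heat absorbed by the cold body:
0.9*444*(316 − T) = 0.519*3930*(T − 13.8)
399.6(316 − T) = 2039.7(T − 13.8)
2439.3 T = 154421  ⇒  T ≈ 63.31 °C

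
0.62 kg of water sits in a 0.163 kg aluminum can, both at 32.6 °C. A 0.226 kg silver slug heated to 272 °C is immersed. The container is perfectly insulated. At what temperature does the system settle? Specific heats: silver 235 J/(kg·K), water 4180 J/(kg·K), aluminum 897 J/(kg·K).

T_f ≈ 37.2 °C

T_f = Σ m_i c_i T_i / Σ m_i c_i:
T_f = (53.11*272 + 2591.6*32.6 + 146.21*32.6) / (53.11 + 2591.6 + 146.21)
    = 103699 / 2790.9 ≈ 37.16 °C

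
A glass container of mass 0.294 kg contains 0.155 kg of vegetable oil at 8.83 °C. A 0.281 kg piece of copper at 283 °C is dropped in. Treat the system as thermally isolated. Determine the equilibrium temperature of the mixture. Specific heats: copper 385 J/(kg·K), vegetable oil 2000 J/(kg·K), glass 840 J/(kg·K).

T_f ≈ 53.4 °C

Let T be the final temperature. ΣQ_i = 0:
0.281×385×(T − 283) + 0.155×2000×(T − 8.83) + 0.294×840×(T − 8.83) = 0
665.14 T = 35534
T ≈ 53.42 °C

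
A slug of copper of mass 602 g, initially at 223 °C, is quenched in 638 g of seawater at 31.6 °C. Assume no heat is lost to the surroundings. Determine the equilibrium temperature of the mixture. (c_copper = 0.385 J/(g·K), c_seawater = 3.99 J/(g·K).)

T_f ≈ 47.6 °C

T_f = Σ m_i c_i T_i / Σ m_i c_i:
T_f = (231.77×223 + 2545.6×31.6) / (231.77 + 2545.6)
    = 132126 / 2777.4 ≈ 47.57 °C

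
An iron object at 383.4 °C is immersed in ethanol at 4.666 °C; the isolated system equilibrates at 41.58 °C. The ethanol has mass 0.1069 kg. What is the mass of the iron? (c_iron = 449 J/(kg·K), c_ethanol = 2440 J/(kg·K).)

Setting the total heat transfer to zero:
m×449×(41.58 − 383.4) + 0.1069×2440×(41.58 − 4.666) = 0
-153477 m = -9628.5
m = -9628.5/-153477 ≈ 0.06274 kg

m ≈ 0.0627 kg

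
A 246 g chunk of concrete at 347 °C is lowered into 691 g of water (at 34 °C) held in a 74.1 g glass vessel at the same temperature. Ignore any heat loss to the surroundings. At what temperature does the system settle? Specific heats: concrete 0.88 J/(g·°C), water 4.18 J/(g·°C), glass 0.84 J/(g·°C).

Let T be the final temperature. ΣQ_i = 0:
246×0.88×(T − 347) + 691×4.18×(T − 34) + 74.1×0.84×(T − 34) = 0
216.48(T − 347) + 2888.4(T − 34) + 62.24(T − 34) = 0
3167.1 T = 175440
T = 175440 / 3167.1 = 55.4 °C

T_f ≈ 55.4 °C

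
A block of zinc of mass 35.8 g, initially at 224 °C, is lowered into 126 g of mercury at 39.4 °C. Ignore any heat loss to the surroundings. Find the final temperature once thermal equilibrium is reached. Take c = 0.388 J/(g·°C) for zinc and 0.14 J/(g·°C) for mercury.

T_f ≈ 120.7 °C

Taking heat into each body as positive, Σ m c ΔT = 0:
35.8×0.388×(T − 224) + 126×0.14×(T − 39.4) = 0
31.53 T = 3806.5
T = 3806.5/31.53 ≈ 120.72 °C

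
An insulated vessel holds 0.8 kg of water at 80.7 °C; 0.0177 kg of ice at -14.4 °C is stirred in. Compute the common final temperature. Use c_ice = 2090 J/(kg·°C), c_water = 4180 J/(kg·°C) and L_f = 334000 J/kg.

T_f ≈ 77.1 °C

Energy conservation, ΣQ = 0:
warm ice to 0 °C: 0.0177×2090×(0 − (-14.4)) = 532.7
  latent heat to melt: 0.0177×334000 = 5911.8
  warm the meltwater: 73.99 T
  water cools: 0.8×4180×(T − 80.7) = 3344(T − 80.7)
3418 T = 269861 − 6444.5 = 263416
T ≈ 77.07 °C — above 0 °C, consistent with complete melting.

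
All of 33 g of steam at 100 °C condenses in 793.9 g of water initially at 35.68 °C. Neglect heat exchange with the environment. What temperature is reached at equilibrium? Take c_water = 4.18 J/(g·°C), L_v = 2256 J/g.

T_f ≈ 59.8 °C

Taking heat into each body as positive, Σ m c ΔT = 0:
latent heat released on condensation: 33·2256 = 74448
  condensate cools 100→T: 33·4.18·(T − 100) = 137.94(T − 100)
  original water: 3318.5(T − 35.68)
3456.4 T = 74448 + 13794 + 118404 = 206646
T ≈ 59.79 °C, under the boiling point, so the assumption holds.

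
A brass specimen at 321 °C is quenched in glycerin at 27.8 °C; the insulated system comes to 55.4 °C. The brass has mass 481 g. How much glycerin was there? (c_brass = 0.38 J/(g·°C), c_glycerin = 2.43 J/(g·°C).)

m ≈ 724 g

|Q_brass| = |Q_glycerin|:
481·0.38·(321 − 55.4) = m·2.43·(55.4 − 27.8)
67.07 m = 48546  ⇒  m ≈ 723.8 g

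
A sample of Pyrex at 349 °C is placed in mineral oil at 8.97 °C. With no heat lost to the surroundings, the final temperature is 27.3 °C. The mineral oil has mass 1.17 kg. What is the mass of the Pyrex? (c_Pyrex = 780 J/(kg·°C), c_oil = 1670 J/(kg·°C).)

m ≈ 0.143 kg

Net heat exchanged in the isolated system is zero:
m×780×(27.3 − 349) + 1.17×1670×(27.3 − 8.97) = 0
-250926 m = -35815
m = -35815/-250926 ≈ 0.1427 kg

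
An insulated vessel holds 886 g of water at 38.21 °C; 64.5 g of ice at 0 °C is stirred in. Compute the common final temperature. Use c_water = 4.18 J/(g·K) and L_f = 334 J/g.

Energy conservation, ΣQ = 0:
fusion: m_ice L_f = 64.5×334 = 21543; meltwater 0→T: 64.5×4.18×T = 269.61 T; water cools: 886×4.18×(T − 38.21) = 3703.5(T − 38.21)
3973.1 T = 141510 − 21543 = 119967
T ≈ 30.19 °C (positive, so assuming full melt was valid).

T_f ≈ 30.2 °C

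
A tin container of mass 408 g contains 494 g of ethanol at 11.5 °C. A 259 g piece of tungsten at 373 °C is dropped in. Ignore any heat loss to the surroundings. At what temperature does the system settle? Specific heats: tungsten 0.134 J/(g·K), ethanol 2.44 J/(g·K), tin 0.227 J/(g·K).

T_f ≈ 20.9 °C

T_f = Σ m_i c_i T_i / Σ m_i c_i:
T_f = (34.71×373 + 1205.4×11.5 + 92.62×11.5) / (34.71 + 1205.4 + 92.62)
    = 27872 / 1332.7 ≈ 20.91 °C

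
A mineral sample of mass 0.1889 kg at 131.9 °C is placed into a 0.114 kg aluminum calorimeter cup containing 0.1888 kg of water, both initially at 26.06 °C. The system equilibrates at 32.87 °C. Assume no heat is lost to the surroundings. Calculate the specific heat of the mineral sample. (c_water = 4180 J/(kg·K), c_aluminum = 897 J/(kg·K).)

c ≈ 325 J/(kg·K)

Energy conservation, ΣQ = 0:
0.1889×c×(32.87 − 131.9) + 0.1888×4180×(32.87 − 26.06) + 0.114×897×(32.87 − 26.06) = 0
-18.71 c = -6070.7
c = -6070.7/-18.71 ≈ 324.5 J/(kg·K)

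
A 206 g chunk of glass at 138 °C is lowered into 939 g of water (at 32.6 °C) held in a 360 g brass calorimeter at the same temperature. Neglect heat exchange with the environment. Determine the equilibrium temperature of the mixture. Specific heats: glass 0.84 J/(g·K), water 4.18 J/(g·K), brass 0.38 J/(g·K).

T_f ≈ 36.9 °C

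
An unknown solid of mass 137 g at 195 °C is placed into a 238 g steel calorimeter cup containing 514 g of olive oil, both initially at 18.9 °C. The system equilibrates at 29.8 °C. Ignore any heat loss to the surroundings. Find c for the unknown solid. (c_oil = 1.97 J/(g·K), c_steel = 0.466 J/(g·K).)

c ≈ 0.541 J/(g·K)

Conservation of energy gives ΣQ = 0:
137×c×(29.8 − 195) + 514×1.97×(29.8 − 18.9) + 238×0.466×(29.8 − 18.9) = 0
-22632 c = -12246
c = -12246/-22632 ≈ 0.5411 J/(g·K)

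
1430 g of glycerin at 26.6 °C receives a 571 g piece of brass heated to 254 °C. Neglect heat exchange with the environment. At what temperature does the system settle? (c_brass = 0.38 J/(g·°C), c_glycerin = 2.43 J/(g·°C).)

T_f ≈ 40.0 °C

Net heat exchanged in the isolated system is zero:
571·0.38·(T − 254) + 1430·2.43·(T − 26.6) = 0
216.98(T − 254) + 3474.9(T − 26.6) = 0
3691.9 T = 147545
T ≈ 39.96 °C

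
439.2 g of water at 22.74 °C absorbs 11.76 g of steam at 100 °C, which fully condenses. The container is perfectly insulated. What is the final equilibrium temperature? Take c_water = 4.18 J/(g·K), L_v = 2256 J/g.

T_f ≈ 38.8 °C

Energy balance with sensible and latent terms:
latent heat released on condensation: 11.76×2256 = 26531; condensed water 100 °C→T: 49.16(T − 100); water warms: 439.2×4.18×(T − 22.74) = 1835.9(T − 22.74)
1885 T = 26531 + 4915.7 + 41747 = 73194
T ≈ 38.83 °C, under the boiling point, so the assumption holds.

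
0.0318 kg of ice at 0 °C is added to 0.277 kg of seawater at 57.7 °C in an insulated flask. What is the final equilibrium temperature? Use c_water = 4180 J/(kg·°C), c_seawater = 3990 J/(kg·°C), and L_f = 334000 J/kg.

T_f ≈ 42.9 °C

Setting the total heat transfer to zero:
fusion: m_ice L_f = 0.0318·334000 = 10621; warm the meltwater: 132.92 T; seawater cools: 0.277·3990·(T − 57.7) = 1105.2(T − 57.7)
1238.2 T = 63772 − 10621 = 53151
T ≈ 42.93 °C — above 0 °C, consistent with complete melting.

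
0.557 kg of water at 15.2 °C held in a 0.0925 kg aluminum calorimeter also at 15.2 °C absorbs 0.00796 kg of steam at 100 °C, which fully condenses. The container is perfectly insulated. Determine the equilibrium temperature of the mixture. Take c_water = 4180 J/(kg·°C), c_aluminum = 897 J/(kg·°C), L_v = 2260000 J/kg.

T_f ≈ 23.7 °C

Taking heat into each body as positive, Σ m c ΔT = 0:
steam→water at 100 °C releases m L_v = 0.00796·2260000 = 17990
  condensed water 100 °C→T: 33.27(T − 100)
  water warms: 0.557·4180·(T − 15.2) = 2328.3(T − 15.2)
  cup: 82.97(T − 15.2)
2444.5 T = 17990 + 3327.3 + 36651 = 57968
T ≈ 23.71 °C, under the boiling point, so the assumption holds.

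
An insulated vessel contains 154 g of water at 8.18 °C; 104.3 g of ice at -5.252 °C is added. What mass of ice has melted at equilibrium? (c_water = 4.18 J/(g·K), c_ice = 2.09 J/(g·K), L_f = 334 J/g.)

m_melted ≈ 12.3 g

Water can give up m c ΔT = 154×4.18×8.18 = 5265.6 J before reaching 0 °C.
Of that, 104.3×2.09×5.252 = 1144.9 J goes to bring the ice to 0 °C, leaving 4120.8 J.
To melt every bit of ice: 104.3×334 = 34836 J.
That's not enough to melt it all — equilibrium is at 0 °C with ice remaining.
Mass melted = 4120.8/334 ≈ 12.34 g.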